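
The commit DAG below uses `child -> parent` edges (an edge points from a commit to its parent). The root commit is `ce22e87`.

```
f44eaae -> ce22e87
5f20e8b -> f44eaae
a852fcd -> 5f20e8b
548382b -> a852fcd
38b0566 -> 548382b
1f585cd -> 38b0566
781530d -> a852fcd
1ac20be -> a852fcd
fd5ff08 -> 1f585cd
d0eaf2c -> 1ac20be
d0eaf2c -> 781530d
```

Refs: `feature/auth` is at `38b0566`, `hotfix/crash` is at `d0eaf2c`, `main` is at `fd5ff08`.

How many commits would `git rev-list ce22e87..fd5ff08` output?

Reachable from fd5ff08: {1f585cd, 38b0566, 548382b, 5f20e8b, a852fcd, ce22e87, f44eaae, fd5ff08}.
Reachable from ce22e87: {ce22e87}.
In fd5ff08's history but not ce22e87's: {1f585cd, 38b0566, 548382b, 5f20e8b, a852fcd, f44eaae, fd5ff08} — 7 commits.

7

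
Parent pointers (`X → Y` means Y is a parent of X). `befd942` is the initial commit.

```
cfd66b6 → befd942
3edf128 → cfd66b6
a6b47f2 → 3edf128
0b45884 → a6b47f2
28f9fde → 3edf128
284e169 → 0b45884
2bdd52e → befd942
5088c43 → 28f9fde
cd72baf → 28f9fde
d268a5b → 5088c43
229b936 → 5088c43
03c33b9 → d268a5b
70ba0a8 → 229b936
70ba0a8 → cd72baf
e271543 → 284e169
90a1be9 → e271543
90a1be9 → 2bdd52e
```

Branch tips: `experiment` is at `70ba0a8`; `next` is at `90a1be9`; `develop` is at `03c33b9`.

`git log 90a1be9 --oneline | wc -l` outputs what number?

Walking parent pointers from 90a1be9: reachable set = {0b45884, 284e169, 2bdd52e, 3edf128, 90a1be9, a6b47f2, befd942, cfd66b6, e271543}.
That is 9 commits.

9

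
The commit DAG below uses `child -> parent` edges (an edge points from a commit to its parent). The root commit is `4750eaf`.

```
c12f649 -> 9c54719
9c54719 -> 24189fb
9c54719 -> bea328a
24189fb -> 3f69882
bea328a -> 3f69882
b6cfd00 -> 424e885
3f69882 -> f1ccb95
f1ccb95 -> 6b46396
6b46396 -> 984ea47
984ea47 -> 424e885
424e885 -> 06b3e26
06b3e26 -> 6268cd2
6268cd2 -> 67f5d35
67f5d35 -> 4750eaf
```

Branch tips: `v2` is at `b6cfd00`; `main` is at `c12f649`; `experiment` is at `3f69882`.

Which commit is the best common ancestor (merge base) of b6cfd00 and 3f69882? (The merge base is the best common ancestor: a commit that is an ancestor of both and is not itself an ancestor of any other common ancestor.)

424e885

Ancestors of b6cfd00: {06b3e26, 424e885, 4750eaf, 6268cd2, 67f5d35, b6cfd00}.
Ancestors of 3f69882: {06b3e26, 3f69882, 424e885, 4750eaf, 6268cd2, 67f5d35, 6b46396, 984ea47, f1ccb95}.
Common ancestors: {06b3e26, 424e885, 4750eaf, 6268cd2, 67f5d35}.
Among these, 424e885 is not an ancestor of any other common ancestor — it is the merge base.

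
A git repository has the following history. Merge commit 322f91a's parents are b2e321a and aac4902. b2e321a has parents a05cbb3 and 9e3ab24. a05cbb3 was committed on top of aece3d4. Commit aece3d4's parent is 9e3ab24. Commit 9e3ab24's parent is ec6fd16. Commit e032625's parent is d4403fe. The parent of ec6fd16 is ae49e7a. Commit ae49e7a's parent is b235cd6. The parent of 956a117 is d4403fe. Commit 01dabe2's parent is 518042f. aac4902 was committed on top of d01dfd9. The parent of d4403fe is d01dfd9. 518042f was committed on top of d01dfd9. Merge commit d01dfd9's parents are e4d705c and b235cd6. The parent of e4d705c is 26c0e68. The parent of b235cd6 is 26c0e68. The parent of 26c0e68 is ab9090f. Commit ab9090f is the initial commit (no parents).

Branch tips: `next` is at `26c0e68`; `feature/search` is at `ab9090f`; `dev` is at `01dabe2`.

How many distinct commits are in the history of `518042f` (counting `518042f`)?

6

Walking parent pointers from 518042f: reachable set = {26c0e68, 518042f, ab9090f, b235cd6, d01dfd9, e4d705c}.
That is 6 commits.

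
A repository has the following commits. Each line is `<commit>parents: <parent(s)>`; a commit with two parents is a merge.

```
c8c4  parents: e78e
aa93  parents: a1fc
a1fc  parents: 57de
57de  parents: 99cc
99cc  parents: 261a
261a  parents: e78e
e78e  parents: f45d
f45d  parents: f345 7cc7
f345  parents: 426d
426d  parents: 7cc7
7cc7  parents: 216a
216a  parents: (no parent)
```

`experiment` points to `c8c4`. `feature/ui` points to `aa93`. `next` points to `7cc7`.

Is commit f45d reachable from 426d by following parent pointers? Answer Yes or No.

No

Ancestors of 426d: {216a, 426d, 7cc7}.
f45d is not in that set, so it is not an ancestor of 426d.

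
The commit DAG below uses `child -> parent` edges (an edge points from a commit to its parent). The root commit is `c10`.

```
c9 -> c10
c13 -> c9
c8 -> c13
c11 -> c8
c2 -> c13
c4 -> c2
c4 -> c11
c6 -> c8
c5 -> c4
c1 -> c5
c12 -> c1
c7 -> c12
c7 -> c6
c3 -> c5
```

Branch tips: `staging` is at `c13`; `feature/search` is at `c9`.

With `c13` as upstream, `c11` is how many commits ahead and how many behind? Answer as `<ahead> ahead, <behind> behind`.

2 ahead, 0 behind

Reachable from c11: {c10, c11, c13, c8, c9}.
Reachable from c13: {c10, c13, c9}.
Only in c11's history (ahead): {c11, c8} — 2.
Only in c13's history (behind): {} — 0.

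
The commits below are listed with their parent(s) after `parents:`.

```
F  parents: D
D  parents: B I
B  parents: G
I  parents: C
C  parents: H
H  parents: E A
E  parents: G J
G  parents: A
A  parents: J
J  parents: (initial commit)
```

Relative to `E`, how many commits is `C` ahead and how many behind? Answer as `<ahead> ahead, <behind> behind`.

Reachable from C: {A, C, E, G, H, J}.
Reachable from E: {A, E, G, J}.
Only in C's history (ahead): {C, H} — 2.
Only in E's history (behind): {} — 0.

2 ahead, 0 behind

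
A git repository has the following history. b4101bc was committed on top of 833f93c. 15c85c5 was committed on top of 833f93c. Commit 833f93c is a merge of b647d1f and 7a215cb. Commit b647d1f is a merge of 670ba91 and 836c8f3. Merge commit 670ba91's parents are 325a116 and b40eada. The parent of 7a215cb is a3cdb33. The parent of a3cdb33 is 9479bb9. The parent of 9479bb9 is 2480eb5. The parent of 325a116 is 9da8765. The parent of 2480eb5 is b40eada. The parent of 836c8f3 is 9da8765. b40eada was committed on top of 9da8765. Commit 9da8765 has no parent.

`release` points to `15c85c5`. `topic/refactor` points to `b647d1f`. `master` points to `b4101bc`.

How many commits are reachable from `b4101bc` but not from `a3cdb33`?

7

Reachable from b4101bc: {2480eb5, 325a116, 670ba91, 7a215cb, 833f93c, 836c8f3, 9479bb9, 9da8765, a3cdb33, b40eada, b4101bc, b647d1f}.
Reachable from a3cdb33: {2480eb5, 9479bb9, 9da8765, a3cdb33, b40eada}.
In b4101bc's history but not a3cdb33's: {325a116, 670ba91, 7a215cb, 833f93c, 836c8f3, b4101bc, b647d1f} — 7 commits.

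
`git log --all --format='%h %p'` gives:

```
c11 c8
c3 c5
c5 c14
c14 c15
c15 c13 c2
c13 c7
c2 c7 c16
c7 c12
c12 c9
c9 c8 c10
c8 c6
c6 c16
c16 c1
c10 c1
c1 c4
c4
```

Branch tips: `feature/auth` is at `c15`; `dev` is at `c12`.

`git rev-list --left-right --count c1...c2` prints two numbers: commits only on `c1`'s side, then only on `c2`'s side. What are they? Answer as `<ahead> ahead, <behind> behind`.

Reachable from c1: {c1, c4}.
Reachable from c2: {c1, c10, c12, c16, c2, c4, c6, c7, c8, c9}.
Only in c1's history (ahead): {} — 0.
Only in c2's history (behind): {c10, c12, c16, c2, c6, c7, c8, c9} — 8.

0 ahead, 8 behind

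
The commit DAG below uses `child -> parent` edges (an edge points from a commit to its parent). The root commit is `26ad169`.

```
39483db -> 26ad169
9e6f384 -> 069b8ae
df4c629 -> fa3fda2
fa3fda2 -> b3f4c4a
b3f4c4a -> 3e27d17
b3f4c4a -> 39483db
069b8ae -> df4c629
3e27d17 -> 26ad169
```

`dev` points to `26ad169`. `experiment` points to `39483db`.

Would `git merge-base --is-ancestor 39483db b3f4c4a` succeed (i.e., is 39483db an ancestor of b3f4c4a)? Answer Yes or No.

Yes

Ancestors of b3f4c4a (commits reachable by following parents): {26ad169, 39483db, 3e27d17, b3f4c4a}.
39483db is in that set, so it is an ancestor of b3f4c4a.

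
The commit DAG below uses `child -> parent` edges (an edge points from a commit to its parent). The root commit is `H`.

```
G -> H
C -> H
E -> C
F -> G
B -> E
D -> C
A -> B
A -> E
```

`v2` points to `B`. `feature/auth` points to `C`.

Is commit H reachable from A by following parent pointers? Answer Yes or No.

Yes

Ancestors of A (commits reachable by following parents): {A, B, C, E, H}.
H is in that set, so it is an ancestor of A.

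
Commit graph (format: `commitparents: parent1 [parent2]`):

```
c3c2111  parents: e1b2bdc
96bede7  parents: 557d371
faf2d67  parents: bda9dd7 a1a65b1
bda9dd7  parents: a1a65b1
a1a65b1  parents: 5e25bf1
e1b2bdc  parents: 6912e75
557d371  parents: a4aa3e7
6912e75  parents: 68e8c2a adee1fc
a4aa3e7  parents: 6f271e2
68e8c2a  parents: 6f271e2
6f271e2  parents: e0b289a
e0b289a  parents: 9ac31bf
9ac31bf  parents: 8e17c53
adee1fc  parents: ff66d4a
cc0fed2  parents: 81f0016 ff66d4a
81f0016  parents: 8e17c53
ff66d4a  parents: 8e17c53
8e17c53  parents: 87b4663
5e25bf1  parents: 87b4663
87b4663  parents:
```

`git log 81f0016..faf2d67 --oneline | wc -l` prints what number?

4

Reachable from faf2d67: {5e25bf1, 87b4663, a1a65b1, bda9dd7, faf2d67}.
Reachable from 81f0016: {81f0016, 87b4663, 8e17c53}.
In faf2d67's history but not 81f0016's: {5e25bf1, a1a65b1, bda9dd7, faf2d67} — 4 commits.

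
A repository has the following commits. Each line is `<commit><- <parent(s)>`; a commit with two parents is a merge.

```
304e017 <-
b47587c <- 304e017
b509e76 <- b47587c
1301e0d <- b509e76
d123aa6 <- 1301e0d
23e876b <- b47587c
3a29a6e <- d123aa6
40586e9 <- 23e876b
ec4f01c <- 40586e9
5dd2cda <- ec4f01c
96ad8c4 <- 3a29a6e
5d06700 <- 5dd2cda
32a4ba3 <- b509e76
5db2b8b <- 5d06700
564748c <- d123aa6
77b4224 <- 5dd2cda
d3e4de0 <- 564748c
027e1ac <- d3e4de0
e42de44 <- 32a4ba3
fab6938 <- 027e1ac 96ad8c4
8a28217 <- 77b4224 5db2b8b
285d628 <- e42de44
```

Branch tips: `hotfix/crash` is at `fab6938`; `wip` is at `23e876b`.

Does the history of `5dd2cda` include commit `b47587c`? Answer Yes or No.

Ancestors of 5dd2cda (commits reachable by following parents): {23e876b, 304e017, 40586e9, 5dd2cda, b47587c, ec4f01c}.
b47587c is in that set, so it is an ancestor of 5dd2cda.

Yes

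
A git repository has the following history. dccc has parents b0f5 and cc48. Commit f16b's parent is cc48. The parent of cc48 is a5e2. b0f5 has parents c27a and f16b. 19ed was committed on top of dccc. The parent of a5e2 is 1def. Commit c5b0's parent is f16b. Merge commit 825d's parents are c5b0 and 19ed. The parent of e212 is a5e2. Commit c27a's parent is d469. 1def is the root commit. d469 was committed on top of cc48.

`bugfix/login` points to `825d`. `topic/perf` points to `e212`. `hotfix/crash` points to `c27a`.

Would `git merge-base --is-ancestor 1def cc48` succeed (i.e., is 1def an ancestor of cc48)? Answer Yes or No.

Ancestors of cc48 (commits reachable by following parents): {1def, a5e2, cc48}.
1def is in that set, so it is an ancestor of cc48.

Yes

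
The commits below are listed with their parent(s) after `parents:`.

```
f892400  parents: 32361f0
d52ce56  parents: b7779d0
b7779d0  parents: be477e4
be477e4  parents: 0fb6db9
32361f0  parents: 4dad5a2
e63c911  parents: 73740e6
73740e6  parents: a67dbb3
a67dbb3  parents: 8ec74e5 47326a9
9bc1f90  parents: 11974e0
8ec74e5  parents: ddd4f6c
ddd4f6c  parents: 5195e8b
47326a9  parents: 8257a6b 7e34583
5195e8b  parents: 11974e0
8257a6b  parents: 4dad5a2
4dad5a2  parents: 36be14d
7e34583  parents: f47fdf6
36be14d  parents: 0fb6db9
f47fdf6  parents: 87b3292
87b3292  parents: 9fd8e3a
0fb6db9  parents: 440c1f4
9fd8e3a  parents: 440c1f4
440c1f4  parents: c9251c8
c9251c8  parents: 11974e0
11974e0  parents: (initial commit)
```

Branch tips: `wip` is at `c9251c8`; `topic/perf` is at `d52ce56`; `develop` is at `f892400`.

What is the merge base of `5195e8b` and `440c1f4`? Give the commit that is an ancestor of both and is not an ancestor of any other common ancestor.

Ancestors of 5195e8b: {11974e0, 5195e8b}.
Ancestors of 440c1f4: {11974e0, 440c1f4, c9251c8}.
Common ancestors: {11974e0}.
The only common ancestor is 11974e0, so it is the merge base.

11974e0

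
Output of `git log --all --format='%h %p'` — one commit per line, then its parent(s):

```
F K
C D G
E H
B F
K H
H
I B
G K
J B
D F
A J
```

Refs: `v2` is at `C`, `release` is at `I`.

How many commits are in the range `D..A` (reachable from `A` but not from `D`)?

3

Reachable from A: {A, B, F, H, J, K}.
Reachable from D: {D, F, H, K}.
In A's history but not D's: {A, B, J} — 3 commits.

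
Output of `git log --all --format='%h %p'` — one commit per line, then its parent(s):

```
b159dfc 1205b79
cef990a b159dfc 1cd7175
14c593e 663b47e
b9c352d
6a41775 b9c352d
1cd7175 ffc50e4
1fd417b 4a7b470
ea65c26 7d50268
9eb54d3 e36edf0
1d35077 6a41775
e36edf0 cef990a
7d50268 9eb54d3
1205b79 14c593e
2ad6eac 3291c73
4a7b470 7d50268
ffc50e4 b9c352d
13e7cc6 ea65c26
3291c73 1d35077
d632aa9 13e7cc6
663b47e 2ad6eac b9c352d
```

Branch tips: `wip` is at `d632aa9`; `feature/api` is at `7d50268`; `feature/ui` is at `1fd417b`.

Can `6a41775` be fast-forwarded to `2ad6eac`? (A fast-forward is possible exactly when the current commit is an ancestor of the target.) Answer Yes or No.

A fast-forward from 6a41775 to 2ad6eac is possible iff 6a41775 is an ancestor of 2ad6eac.
Ancestors of 2ad6eac: {1d35077, 2ad6eac, 3291c73, 6a41775, b9c352d}.
6a41775 is among them, so fast-forward is possible.

Yes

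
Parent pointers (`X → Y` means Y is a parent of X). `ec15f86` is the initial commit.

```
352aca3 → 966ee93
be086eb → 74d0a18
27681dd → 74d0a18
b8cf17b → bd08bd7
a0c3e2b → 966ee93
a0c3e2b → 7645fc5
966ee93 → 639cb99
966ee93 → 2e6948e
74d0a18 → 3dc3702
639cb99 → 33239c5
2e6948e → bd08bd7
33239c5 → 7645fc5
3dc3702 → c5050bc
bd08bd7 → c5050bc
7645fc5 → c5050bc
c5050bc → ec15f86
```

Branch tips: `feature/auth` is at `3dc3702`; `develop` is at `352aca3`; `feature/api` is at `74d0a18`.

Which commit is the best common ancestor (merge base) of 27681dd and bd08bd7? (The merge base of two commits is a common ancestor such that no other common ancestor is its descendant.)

c5050bc

Ancestors of 27681dd: {27681dd, 3dc3702, 74d0a18, c5050bc, ec15f86}.
Ancestors of bd08bd7: {bd08bd7, c5050bc, ec15f86}.
Common ancestors: {c5050bc, ec15f86}.
Among these, c5050bc is not an ancestor of any other common ancestor — it is the merge base.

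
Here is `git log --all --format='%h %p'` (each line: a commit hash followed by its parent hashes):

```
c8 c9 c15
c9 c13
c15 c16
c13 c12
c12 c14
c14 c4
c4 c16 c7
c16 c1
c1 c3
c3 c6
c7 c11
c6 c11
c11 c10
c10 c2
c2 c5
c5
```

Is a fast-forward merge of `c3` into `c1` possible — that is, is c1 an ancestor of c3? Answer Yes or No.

A fast-forward from c1 to c3 is possible iff c1 is an ancestor of c3.
Ancestors of c3: {c10, c11, c2, c3, c5, c6}.
c1 is not among them, so fast-forward is not possible.

No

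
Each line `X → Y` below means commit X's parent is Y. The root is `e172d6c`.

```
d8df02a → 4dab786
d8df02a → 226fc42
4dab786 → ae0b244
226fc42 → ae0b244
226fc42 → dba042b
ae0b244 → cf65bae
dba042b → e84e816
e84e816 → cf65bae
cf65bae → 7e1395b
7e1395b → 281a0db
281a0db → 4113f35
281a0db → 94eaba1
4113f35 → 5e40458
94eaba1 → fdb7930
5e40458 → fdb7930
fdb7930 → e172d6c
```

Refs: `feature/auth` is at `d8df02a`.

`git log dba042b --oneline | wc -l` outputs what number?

Walking parent pointers from dba042b: reachable set = {281a0db, 4113f35, 5e40458, 7e1395b, 94eaba1, cf65bae, dba042b, e172d6c, e84e816, fdb7930}.
That is 10 commits.

10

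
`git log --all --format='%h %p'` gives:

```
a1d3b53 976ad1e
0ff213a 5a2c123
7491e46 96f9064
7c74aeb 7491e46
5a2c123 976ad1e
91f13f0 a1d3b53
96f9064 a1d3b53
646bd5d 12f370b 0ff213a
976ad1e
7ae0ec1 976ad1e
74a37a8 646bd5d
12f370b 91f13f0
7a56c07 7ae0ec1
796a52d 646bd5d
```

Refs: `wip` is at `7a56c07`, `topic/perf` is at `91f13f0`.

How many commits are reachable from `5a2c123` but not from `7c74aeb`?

1

Reachable from 5a2c123: {5a2c123, 976ad1e}.
Reachable from 7c74aeb: {7491e46, 7c74aeb, 96f9064, 976ad1e, a1d3b53}.
In 5a2c123's history but not 7c74aeb's: {5a2c123} — 1 commit.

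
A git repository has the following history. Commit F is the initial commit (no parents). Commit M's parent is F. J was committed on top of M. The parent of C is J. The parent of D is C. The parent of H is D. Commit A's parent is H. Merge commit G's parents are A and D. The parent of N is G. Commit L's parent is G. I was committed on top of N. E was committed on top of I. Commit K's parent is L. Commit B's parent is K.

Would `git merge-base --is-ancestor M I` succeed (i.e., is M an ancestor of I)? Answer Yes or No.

Ancestors of I (commits reachable by following parents): {A, C, D, F, G, H, I, J, M, N}.
M is in that set, so it is an ancestor of I.

Yes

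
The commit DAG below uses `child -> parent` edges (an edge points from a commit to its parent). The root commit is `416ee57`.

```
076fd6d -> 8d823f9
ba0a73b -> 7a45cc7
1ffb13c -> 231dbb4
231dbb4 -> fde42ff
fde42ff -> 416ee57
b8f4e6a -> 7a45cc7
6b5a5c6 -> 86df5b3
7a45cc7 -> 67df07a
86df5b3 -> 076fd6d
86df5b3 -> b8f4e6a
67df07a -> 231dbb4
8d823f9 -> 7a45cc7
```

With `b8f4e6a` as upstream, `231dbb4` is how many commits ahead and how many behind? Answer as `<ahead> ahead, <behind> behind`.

0 ahead, 3 behind

Reachable from 231dbb4: {231dbb4, 416ee57, fde42ff}.
Reachable from b8f4e6a: {231dbb4, 416ee57, 67df07a, 7a45cc7, b8f4e6a, fde42ff}.
Only in 231dbb4's history (ahead): {} — 0.
Only in b8f4e6a's history (behind): {67df07a, 7a45cc7, b8f4e6a} — 3.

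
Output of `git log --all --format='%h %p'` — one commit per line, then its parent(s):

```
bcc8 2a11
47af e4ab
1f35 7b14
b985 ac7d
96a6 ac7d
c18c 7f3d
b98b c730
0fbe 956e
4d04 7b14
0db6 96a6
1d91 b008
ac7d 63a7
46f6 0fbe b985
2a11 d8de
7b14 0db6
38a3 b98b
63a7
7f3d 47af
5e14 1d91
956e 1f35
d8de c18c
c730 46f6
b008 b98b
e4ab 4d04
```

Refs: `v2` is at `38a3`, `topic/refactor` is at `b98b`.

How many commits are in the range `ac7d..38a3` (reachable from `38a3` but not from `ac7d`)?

11

Reachable from 38a3: {0db6, 0fbe, 1f35, 38a3, 46f6, 63a7, 7b14, 956e, 96a6, ac7d, b985, b98b, c730}.
Reachable from ac7d: {63a7, ac7d}.
In 38a3's history but not ac7d's: {0db6, 0fbe, 1f35, 38a3, 46f6, 7b14, 956e, 96a6, b985, b98b, c730} — 11 commits.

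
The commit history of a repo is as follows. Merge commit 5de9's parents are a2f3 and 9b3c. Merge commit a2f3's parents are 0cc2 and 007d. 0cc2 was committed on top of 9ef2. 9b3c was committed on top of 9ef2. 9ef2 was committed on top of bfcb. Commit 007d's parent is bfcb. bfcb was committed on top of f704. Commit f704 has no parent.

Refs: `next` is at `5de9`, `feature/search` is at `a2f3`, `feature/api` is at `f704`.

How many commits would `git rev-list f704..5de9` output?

Reachable from 5de9: {007d, 0cc2, 5de9, 9b3c, 9ef2, a2f3, bfcb, f704}.
Reachable from f704: {f704}.
In 5de9's history but not f704's: {007d, 0cc2, 5de9, 9b3c, 9ef2, a2f3, bfcb} — 7 commits.

7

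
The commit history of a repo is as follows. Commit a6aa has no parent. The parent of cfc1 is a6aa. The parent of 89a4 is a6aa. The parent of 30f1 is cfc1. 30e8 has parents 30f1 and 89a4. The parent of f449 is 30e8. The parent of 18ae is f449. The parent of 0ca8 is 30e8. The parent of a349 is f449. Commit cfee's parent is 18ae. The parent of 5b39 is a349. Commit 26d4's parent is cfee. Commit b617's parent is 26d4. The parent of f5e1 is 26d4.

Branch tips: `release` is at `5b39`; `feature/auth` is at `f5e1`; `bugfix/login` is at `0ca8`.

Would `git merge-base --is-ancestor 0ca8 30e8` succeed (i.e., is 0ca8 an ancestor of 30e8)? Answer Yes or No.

No

Ancestors of 30e8: {30e8, 30f1, 89a4, a6aa, cfc1}.
0ca8 is not in that set, so it is not an ancestor of 30e8.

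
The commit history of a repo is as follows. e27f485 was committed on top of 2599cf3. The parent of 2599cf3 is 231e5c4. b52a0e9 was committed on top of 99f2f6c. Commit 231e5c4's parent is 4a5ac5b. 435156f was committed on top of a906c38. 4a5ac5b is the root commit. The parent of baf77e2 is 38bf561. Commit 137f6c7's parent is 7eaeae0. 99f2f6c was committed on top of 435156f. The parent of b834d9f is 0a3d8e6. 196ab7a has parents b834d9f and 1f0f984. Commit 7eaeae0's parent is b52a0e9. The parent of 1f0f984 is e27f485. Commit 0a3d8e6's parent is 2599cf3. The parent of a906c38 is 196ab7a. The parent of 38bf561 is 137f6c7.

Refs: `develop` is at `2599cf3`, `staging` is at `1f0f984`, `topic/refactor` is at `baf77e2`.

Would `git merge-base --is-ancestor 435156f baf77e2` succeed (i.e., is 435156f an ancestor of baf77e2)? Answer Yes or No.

Ancestors of baf77e2 (commits reachable by following parents): {0a3d8e6, 137f6c7, 196ab7a, 1f0f984, 231e5c4, 2599cf3, 38bf561, 435156f, 4a5ac5b, 7eaeae0, 99f2f6c, a906c38, b52a0e9, b834d9f, baf77e2, e27f485}.
435156f is in that set, so it is an ancestor of baf77e2.

Yes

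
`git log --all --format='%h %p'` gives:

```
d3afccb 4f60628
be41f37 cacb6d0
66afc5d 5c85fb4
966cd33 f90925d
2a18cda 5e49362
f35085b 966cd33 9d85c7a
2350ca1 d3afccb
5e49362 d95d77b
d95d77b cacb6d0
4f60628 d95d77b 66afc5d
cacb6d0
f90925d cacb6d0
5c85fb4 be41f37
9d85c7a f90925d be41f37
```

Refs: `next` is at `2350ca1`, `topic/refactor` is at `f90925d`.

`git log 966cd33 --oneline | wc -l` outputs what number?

3

Walking parent pointers from 966cd33: reachable set = {966cd33, cacb6d0, f90925d}.
That is 3 commits.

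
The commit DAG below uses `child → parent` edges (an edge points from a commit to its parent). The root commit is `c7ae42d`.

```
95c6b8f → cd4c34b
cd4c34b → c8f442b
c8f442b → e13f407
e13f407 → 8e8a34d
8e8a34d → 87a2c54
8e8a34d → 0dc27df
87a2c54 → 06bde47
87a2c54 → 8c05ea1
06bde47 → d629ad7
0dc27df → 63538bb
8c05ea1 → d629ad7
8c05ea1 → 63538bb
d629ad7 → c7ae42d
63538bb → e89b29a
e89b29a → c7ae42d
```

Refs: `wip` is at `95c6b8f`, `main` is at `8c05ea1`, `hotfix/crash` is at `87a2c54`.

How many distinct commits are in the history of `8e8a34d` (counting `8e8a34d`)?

9

Walking parent pointers from 8e8a34d: reachable set = {06bde47, 0dc27df, 63538bb, 87a2c54, 8c05ea1, 8e8a34d, c7ae42d, d629ad7, e89b29a}.
That is 9 commits.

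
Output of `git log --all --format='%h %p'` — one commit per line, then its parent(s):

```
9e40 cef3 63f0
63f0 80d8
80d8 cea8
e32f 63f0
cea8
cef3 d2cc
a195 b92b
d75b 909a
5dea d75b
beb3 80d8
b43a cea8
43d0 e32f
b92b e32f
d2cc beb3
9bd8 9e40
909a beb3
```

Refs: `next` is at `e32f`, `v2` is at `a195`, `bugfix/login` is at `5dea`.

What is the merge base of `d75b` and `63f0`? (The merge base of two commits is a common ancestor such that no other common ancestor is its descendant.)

80d8

Ancestors of d75b: {80d8, 909a, beb3, cea8, d75b}.
Ancestors of 63f0: {63f0, 80d8, cea8}.
Common ancestors: {80d8, cea8}.
Among these, 80d8 is not an ancestor of any other common ancestor — it is the merge base.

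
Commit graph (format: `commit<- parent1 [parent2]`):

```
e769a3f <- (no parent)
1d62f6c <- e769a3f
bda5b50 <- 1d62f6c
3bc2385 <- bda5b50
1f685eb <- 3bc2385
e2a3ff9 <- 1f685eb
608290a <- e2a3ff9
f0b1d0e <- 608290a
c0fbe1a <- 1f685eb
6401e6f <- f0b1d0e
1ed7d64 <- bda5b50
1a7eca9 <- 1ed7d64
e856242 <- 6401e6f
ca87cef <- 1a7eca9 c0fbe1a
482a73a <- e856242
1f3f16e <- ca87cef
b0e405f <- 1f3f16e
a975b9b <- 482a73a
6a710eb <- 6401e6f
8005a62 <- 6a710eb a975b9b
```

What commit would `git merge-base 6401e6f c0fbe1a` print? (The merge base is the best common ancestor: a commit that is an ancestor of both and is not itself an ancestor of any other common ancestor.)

Ancestors of 6401e6f: {1d62f6c, 1f685eb, 3bc2385, 608290a, 6401e6f, bda5b50, e2a3ff9, e769a3f, f0b1d0e}.
Ancestors of c0fbe1a: {1d62f6c, 1f685eb, 3bc2385, bda5b50, c0fbe1a, e769a3f}.
Common ancestors: {1d62f6c, 1f685eb, 3bc2385, bda5b50, e769a3f}.
Among these, 1f685eb is not an ancestor of any other common ancestor — it is the merge base.

1f685eb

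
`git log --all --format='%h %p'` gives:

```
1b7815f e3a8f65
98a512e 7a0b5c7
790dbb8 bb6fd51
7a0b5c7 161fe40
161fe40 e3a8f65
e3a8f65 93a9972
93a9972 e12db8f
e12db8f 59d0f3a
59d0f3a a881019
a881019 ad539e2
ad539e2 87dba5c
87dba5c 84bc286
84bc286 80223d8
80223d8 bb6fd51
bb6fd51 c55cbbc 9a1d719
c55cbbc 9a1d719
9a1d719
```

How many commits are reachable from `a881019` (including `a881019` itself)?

Walking parent pointers from a881019: reachable set = {80223d8, 84bc286, 87dba5c, 9a1d719, a881019, ad539e2, bb6fd51, c55cbbc}.
That is 8 commits.

8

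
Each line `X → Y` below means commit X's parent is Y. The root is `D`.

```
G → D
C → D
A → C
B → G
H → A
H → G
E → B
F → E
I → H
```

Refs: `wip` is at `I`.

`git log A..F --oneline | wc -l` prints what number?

Reachable from F: {B, D, E, F, G}.
Reachable from A: {A, C, D}.
In F's history but not A's: {B, E, F, G} — 4 commits.

4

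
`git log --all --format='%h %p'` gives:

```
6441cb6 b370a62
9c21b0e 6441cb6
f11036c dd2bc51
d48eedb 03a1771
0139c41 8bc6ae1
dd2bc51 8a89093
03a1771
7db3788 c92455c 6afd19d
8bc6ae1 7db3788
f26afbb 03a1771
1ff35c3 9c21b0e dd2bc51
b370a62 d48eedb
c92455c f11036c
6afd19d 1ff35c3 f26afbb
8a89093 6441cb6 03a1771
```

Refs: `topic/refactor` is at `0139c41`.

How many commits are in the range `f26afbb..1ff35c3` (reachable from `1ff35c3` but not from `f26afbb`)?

Reachable from 1ff35c3: {03a1771, 1ff35c3, 6441cb6, 8a89093, 9c21b0e, b370a62, d48eedb, dd2bc51}.
Reachable from f26afbb: {03a1771, f26afbb}.
In 1ff35c3's history but not f26afbb's: {1ff35c3, 6441cb6, 8a89093, 9c21b0e, b370a62, d48eedb, dd2bc51} — 7 commits.

7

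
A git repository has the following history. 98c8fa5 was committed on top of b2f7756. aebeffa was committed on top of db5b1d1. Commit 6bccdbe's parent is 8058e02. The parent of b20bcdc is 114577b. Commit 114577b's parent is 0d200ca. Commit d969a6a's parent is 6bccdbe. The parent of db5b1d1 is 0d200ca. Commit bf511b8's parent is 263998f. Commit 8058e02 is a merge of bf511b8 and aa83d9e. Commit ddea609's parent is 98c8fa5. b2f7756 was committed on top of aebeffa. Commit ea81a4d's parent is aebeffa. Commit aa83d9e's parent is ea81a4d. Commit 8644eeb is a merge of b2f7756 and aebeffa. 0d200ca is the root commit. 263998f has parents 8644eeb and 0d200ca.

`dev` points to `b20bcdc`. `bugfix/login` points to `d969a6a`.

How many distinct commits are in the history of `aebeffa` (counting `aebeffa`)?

Walking parent pointers from aebeffa: reachable set = {0d200ca, aebeffa, db5b1d1}.
That is 3 commits.

3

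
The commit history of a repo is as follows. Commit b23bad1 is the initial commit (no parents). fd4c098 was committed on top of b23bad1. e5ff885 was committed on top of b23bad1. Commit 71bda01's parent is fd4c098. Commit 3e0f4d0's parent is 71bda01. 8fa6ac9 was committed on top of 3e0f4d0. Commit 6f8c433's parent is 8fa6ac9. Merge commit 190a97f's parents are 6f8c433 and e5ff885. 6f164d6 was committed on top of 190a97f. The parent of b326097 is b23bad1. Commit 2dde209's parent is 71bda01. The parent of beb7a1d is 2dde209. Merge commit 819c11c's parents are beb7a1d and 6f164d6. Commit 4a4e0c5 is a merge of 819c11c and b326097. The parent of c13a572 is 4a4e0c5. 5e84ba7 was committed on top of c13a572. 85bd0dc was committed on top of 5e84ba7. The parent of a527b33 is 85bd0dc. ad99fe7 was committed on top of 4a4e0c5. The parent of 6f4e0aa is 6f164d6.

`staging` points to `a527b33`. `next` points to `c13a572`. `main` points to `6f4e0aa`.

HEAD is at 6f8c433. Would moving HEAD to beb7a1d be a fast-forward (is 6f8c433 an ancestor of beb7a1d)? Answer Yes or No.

A fast-forward from 6f8c433 to beb7a1d is possible iff 6f8c433 is an ancestor of beb7a1d.
Ancestors of beb7a1d: {2dde209, 71bda01, b23bad1, beb7a1d, fd4c098}.
6f8c433 is not among them, so fast-forward is not possible.

No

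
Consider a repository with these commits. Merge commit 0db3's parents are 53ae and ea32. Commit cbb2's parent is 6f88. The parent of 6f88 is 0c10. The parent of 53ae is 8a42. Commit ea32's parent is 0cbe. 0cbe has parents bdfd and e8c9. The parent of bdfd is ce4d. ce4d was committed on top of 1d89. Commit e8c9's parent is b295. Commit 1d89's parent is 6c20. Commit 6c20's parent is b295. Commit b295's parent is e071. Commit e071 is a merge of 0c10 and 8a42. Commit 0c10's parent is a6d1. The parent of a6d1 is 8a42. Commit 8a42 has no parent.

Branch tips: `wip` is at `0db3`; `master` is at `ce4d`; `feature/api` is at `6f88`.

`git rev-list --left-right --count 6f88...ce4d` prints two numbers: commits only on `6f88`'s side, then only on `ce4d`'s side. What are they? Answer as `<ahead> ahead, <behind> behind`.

1 ahead, 5 behind

Reachable from 6f88: {0c10, 6f88, 8a42, a6d1}.
Reachable from ce4d: {0c10, 1d89, 6c20, 8a42, a6d1, b295, ce4d, e071}.
Only in 6f88's history (ahead): {6f88} — 1.
Only in ce4d's history (behind): {1d89, 6c20, b295, ce4d, e071} — 5.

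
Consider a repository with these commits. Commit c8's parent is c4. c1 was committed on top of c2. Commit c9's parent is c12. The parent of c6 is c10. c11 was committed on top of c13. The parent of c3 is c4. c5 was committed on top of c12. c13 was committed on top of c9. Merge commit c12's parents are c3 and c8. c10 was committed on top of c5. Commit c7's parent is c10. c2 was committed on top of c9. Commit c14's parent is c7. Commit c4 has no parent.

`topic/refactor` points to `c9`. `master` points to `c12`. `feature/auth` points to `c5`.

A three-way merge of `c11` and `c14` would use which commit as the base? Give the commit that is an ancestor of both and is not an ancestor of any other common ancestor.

c12

Ancestors of c11: {c11, c12, c13, c3, c4, c8, c9}.
Ancestors of c14: {c10, c12, c14, c3, c4, c5, c7, c8}.
Common ancestors: {c12, c3, c4, c8}.
Among these, c12 is not an ancestor of any other common ancestor — it is the merge base.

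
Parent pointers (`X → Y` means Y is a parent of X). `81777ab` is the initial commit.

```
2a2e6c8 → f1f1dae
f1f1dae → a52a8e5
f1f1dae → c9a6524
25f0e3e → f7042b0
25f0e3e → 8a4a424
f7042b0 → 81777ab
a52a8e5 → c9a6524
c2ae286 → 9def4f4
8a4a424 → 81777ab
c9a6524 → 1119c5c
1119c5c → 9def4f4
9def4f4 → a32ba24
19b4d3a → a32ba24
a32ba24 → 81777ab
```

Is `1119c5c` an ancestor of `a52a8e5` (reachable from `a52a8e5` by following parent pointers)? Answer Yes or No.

Ancestors of a52a8e5 (commits reachable by following parents): {1119c5c, 81777ab, 9def4f4, a32ba24, a52a8e5, c9a6524}.
1119c5c is in that set, so it is an ancestor of a52a8e5.

Yes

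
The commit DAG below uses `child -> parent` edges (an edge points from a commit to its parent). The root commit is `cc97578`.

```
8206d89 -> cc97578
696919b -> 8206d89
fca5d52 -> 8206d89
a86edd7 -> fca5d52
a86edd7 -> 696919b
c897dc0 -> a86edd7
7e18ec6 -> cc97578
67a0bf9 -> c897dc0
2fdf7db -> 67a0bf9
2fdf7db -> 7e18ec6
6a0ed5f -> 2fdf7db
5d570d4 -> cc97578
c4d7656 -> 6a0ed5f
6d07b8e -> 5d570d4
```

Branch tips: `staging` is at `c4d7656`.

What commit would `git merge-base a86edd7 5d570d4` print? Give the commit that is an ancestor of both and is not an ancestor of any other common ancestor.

Ancestors of a86edd7: {696919b, 8206d89, a86edd7, cc97578, fca5d52}.
Ancestors of 5d570d4: {5d570d4, cc97578}.
Common ancestors: {cc97578}.
The only common ancestor is cc97578, so it is the merge base.

cc97578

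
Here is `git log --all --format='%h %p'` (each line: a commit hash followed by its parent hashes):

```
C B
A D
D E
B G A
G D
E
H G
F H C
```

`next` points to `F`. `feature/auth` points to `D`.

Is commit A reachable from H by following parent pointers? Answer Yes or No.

No

Ancestors of H: {D, E, G, H}.
A is not in that set, so it is not an ancestor of H.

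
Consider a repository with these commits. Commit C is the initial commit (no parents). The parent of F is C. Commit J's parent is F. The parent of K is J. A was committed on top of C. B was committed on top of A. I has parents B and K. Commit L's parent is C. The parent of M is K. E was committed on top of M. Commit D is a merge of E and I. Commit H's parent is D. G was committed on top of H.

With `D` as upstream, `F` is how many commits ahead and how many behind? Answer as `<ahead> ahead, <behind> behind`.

Reachable from F: {C, F}.
Reachable from D: {A, B, C, D, E, F, I, J, K, M}.
Only in F's history (ahead): {} — 0.
Only in D's history (behind): {A, B, D, E, I, J, K, M} — 8.

0 ahead, 8 behind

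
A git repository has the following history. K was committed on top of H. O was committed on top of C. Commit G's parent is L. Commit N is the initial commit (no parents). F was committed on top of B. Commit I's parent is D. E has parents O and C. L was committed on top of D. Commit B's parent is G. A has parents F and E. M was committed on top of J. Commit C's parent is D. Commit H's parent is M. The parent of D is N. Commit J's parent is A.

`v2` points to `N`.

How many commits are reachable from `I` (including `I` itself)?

3

Walking parent pointers from I: reachable set = {D, I, N}.
That is 3 commits.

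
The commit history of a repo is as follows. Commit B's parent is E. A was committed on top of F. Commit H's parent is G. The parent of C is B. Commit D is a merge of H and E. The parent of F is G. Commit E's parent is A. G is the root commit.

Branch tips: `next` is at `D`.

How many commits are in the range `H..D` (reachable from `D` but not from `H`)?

Reachable from D: {A, D, E, F, G, H}.
Reachable from H: {G, H}.
In D's history but not H's: {A, D, E, F} — 4 commits.

4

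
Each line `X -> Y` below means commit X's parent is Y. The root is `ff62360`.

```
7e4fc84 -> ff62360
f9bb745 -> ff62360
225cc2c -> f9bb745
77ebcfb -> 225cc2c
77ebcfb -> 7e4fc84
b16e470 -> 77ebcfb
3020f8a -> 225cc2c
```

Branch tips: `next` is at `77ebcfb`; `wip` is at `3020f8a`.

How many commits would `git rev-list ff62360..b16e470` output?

5

Reachable from b16e470: {225cc2c, 77ebcfb, 7e4fc84, b16e470, f9bb745, ff62360}.
Reachable from ff62360: {ff62360}.
In b16e470's history but not ff62360's: {225cc2c, 77ebcfb, 7e4fc84, b16e470, f9bb745} — 5 commits.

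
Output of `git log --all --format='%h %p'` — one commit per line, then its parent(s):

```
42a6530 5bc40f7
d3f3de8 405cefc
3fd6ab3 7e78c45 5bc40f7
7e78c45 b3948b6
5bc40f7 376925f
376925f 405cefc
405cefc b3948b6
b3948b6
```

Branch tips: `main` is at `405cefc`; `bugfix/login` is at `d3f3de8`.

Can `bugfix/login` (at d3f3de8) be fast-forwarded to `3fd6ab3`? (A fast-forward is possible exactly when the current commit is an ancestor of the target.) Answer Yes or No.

A fast-forward from d3f3de8 to 3fd6ab3 is possible iff d3f3de8 is an ancestor of 3fd6ab3.
Ancestors of 3fd6ab3: {376925f, 3fd6ab3, 405cefc, 5bc40f7, 7e78c45, b3948b6}.
d3f3de8 is not among them, so fast-forward is not possible.

No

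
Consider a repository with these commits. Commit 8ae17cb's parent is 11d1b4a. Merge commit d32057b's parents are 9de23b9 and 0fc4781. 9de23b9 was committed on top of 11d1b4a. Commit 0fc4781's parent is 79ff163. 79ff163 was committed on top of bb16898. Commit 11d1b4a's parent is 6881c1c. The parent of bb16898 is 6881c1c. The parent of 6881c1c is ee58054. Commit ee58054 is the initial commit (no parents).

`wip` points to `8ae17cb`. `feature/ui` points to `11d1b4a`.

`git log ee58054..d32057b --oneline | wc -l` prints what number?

7

Reachable from d32057b: {0fc4781, 11d1b4a, 6881c1c, 79ff163, 9de23b9, bb16898, d32057b, ee58054}.
Reachable from ee58054: {ee58054}.
In d32057b's history but not ee58054's: {0fc4781, 11d1b4a, 6881c1c, 79ff163, 9de23b9, bb16898, d32057b} — 7 commits.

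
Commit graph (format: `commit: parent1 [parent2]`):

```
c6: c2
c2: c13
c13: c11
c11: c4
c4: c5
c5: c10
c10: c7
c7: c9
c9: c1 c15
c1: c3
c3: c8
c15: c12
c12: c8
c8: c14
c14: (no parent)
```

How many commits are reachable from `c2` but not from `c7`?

Reachable from c2: {c1, c10, c11, c12, c13, c14, c15, c2, c3, c4, c5, c7, c8, c9}.
Reachable from c7: {c1, c12, c14, c15, c3, c7, c8, c9}.
In c2's history but not c7's: {c10, c11, c13, c2, c4, c5} — 6 commits.

6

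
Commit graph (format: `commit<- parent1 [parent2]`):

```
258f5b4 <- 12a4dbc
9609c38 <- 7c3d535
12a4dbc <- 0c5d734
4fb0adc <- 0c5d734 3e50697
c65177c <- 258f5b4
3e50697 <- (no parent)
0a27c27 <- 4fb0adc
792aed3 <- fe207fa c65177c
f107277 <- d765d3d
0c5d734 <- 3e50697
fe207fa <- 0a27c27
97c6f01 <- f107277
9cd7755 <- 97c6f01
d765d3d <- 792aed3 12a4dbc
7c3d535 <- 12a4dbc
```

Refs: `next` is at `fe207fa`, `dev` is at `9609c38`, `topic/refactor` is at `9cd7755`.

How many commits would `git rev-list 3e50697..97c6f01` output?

11

Reachable from 97c6f01: {0a27c27, 0c5d734, 12a4dbc, 258f5b4, 3e50697, 4fb0adc, 792aed3, 97c6f01, c65177c, d765d3d, f107277, fe207fa}.
Reachable from 3e50697: {3e50697}.
In 97c6f01's history but not 3e50697's: {0a27c27, 0c5d734, 12a4dbc, 258f5b4, 4fb0adc, 792aed3, 97c6f01, c65177c, d765d3d, f107277, fe207fa} — 11 commits.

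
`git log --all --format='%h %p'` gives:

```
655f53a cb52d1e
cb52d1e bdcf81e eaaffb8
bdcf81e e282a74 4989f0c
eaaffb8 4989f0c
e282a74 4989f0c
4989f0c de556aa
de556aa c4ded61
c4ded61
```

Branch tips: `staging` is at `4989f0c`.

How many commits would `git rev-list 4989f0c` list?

Walking parent pointers from 4989f0c: reachable set = {4989f0c, c4ded61, de556aa}.
That is 3 commits.

3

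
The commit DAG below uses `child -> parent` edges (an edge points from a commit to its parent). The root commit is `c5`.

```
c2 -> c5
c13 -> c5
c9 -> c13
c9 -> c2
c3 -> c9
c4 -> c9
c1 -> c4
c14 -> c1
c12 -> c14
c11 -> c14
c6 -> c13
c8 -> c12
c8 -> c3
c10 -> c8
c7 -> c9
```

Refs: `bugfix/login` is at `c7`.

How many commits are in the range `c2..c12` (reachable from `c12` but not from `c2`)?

Reachable from c12: {c1, c12, c13, c14, c2, c4, c5, c9}.
Reachable from c2: {c2, c5}.
In c12's history but not c2's: {c1, c12, c13, c14, c4, c9} — 6 commits.

6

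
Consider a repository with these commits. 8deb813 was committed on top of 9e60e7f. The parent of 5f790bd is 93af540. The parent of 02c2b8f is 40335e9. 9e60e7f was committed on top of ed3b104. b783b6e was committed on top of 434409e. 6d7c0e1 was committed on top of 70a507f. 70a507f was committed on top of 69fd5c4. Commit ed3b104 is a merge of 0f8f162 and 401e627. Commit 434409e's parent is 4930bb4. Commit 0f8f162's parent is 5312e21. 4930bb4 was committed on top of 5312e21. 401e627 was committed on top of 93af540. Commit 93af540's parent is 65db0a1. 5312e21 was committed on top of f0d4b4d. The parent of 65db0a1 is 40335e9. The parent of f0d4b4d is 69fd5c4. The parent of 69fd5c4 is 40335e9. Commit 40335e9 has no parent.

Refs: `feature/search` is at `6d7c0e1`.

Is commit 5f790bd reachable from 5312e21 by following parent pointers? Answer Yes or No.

No

Ancestors of 5312e21: {40335e9, 5312e21, 69fd5c4, f0d4b4d}.
5f790bd is not in that set, so it is not an ancestor of 5312e21.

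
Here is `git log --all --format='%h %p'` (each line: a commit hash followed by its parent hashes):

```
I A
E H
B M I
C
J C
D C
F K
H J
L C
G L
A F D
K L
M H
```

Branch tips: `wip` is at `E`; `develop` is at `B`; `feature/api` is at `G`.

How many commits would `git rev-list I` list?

Walking parent pointers from I: reachable set = {A, C, D, F, I, K, L}.
That is 7 commits.

7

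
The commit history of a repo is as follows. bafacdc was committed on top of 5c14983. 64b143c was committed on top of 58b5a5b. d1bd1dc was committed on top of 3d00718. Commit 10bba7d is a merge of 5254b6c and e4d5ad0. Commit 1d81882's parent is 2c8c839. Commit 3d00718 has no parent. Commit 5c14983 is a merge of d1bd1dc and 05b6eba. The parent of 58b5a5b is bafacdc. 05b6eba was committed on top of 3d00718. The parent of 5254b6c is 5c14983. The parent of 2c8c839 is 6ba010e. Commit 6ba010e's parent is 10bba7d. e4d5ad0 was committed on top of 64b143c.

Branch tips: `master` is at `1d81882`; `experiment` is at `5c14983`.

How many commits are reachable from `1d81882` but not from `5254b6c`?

8

Reachable from 1d81882: {05b6eba, 10bba7d, 1d81882, 2c8c839, 3d00718, 5254b6c, 58b5a5b, 5c14983, 64b143c, 6ba010e, bafacdc, d1bd1dc, e4d5ad0}.
Reachable from 5254b6c: {05b6eba, 3d00718, 5254b6c, 5c14983, d1bd1dc}.
In 1d81882's history but not 5254b6c's: {10bba7d, 1d81882, 2c8c839, 58b5a5b, 64b143c, 6ba010e, bafacdc, e4d5ad0} — 8 commits.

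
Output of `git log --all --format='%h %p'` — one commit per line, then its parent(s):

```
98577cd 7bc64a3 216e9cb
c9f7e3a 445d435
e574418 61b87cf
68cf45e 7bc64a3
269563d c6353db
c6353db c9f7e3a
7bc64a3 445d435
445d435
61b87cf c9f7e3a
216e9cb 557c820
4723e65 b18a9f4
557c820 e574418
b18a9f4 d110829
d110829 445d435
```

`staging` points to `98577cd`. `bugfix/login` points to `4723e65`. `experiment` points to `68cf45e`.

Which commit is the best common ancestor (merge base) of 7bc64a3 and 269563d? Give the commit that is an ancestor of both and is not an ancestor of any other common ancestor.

445d435

Ancestors of 7bc64a3: {445d435, 7bc64a3}.
Ancestors of 269563d: {269563d, 445d435, c6353db, c9f7e3a}.
Common ancestors: {445d435}.
The only common ancestor is 445d435, so it is the merge base.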